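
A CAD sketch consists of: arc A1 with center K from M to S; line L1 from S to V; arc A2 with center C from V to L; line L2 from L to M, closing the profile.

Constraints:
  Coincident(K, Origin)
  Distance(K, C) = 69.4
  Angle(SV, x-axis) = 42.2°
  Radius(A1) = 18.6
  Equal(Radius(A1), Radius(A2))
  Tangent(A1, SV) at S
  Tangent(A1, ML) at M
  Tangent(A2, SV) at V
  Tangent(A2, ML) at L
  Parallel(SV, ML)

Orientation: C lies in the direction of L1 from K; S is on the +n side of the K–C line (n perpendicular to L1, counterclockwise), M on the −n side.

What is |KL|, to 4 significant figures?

71.85

Tangency of A1 to both parallel lines with radius 18.6 puts S and M at K ± 18.6·n: S = (-12.49, 13.78), M = (12.49, -13.78). Equal radii place V and L the same way about C: V = C + 18.6·n = (38.92, 60.40), L = C − 18.6·n = (63.91, 32.84). Then |KL| = |L − K| = 71.85.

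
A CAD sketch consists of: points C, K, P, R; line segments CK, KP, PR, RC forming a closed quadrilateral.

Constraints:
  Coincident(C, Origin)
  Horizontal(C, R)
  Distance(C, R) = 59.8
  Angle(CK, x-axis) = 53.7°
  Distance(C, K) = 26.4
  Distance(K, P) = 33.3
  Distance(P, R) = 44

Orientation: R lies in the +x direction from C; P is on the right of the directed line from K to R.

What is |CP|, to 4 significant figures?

21.17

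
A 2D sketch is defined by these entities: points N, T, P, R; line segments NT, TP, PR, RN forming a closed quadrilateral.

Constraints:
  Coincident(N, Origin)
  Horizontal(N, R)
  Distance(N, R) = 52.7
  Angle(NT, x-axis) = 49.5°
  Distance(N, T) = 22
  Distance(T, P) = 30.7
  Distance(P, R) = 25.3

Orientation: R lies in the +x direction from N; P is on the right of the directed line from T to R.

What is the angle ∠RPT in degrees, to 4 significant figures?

96.39°

Checks: |TP| = 30.70 ✓; |PR| = 25.30 ✓.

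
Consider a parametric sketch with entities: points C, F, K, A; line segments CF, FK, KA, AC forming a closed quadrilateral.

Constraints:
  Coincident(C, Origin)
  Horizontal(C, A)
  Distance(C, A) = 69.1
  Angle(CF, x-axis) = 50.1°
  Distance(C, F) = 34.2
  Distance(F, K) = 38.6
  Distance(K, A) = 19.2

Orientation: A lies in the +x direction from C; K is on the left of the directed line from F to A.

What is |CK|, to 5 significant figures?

61.545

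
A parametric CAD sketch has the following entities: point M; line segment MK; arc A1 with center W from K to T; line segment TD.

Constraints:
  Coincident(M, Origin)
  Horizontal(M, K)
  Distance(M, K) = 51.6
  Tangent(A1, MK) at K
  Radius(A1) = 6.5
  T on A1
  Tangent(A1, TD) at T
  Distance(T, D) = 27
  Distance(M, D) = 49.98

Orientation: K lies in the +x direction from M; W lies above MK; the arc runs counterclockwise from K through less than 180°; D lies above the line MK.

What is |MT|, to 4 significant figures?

57.55

Checks: |MK| = 51.60 ✓; ∠(WK, KM) = 90.00° ✓; |WT| = 6.500 ✓; ∠(WT, TD) = 90.00° ✓; |TD| = 27.00 ✓; |MD| = 49.98 ✓.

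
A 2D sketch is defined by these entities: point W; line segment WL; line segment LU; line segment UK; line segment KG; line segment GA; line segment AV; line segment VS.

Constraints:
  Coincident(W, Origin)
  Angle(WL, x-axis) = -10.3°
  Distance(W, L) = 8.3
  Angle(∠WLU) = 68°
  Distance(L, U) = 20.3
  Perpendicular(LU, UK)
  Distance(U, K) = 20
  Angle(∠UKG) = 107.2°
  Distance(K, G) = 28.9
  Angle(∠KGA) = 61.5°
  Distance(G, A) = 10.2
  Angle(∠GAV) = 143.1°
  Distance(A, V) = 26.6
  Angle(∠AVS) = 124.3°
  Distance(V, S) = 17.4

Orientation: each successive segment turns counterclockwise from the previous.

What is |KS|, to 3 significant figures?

18.7

∠GAV = 143.1° gives AV at 59.9° from the x-axis; with |AV| = 26.6, V = (4.42, 12.6). ∠AVS = 124.3° gives VS at 116° from the x-axis; with |VS| = 17.4, S = (-3.09, 28.3). Then |KS| = |S − K| = 18.7.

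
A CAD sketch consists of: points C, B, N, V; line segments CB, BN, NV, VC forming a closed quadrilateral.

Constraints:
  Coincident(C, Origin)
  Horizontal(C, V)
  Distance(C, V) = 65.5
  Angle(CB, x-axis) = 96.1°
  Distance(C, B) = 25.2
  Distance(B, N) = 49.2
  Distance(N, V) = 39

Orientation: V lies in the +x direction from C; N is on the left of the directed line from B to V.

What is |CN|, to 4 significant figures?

56.80

Checks: |BN| = 49.20 ✓; |NV| = 39.00 ✓.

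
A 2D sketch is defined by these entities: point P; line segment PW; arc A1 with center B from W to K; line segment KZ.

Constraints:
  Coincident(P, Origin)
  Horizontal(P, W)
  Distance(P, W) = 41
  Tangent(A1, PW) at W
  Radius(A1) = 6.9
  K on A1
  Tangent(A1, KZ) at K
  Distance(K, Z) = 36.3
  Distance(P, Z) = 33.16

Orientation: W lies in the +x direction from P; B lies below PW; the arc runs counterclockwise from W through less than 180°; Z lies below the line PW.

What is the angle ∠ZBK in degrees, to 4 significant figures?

79.24°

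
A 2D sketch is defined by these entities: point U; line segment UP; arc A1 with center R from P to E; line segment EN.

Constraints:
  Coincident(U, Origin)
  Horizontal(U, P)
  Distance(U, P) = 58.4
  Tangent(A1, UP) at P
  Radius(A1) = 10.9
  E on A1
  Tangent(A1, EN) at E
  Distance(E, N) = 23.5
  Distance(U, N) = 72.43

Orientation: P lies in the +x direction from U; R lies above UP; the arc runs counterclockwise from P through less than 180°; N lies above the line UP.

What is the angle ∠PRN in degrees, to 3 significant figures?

171°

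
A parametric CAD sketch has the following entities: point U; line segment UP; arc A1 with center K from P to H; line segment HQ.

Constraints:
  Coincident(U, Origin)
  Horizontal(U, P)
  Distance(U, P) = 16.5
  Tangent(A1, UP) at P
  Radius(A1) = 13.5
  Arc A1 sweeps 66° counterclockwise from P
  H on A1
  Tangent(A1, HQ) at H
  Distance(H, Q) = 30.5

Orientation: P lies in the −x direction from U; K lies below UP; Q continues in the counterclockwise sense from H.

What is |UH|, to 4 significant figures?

29.92

Since A1 is tangent to UP there, KP ⟂ UP, so K = P + (0, -13.5) = (-16.50, -13.50). On A1, P sits at bearing 90° from K; a 66° counterclockwise sweep puts H at bearing 156°, so H = K + 13.5·(cos 156°, sin 156°) = (-28.83, -8.009). Then |UH| = |H − U| = 29.92.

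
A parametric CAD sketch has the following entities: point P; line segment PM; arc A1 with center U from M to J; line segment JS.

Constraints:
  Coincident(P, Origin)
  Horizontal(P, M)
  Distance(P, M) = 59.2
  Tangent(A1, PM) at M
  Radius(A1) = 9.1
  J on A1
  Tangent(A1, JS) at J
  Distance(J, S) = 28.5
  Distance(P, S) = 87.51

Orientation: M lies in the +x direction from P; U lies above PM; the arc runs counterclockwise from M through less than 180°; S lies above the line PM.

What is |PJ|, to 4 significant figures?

66.67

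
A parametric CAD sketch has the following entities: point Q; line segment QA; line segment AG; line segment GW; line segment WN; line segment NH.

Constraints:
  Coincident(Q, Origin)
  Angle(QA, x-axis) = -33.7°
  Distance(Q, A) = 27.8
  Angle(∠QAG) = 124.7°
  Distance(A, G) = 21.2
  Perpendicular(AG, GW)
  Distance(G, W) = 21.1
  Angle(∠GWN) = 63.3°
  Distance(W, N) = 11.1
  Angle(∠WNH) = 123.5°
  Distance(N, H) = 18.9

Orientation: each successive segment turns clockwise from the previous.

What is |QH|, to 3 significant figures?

35.6

Q is at the origin; QA runs at -33.7° with length 27.8, so A = (23.1, -15.4). ∠QAG = 124.7° gives AG at -89.0° from the x-axis; with |AG| = 21.2, G = (23.5, -36.6). The perpendicularity gives GW at right angles to AG, so GW runs at -179°; with |GW| = 21.1, W = (2.40, -37.0). ∠GWN = 63.3° gives WN at 64.3° from the x-axis; with |WN| = 11.1, N = (7.22, -27.0). ∠WNH = 123.5° gives NH at 7.80° from the x-axis; with |NH| = 18.9, H = (25.9, -24.4). Then |QH| = |H − Q| = 35.6.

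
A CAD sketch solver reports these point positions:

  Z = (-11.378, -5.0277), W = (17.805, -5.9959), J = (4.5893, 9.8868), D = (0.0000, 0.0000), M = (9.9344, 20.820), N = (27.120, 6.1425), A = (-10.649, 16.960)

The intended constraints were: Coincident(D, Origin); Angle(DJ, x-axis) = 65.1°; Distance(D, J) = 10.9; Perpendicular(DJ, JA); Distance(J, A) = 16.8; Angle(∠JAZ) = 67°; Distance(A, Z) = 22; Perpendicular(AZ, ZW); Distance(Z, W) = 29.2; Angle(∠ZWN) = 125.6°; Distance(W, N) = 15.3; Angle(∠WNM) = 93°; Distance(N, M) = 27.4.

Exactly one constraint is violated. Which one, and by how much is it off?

Distance(N, M) = 27.4 — off by 4.80.

D = (0.00, 0.00) ✓; DJ at 65.10° ✓; |DJ| = 10.90 ✓; ∠(DJ, JA) = 90.00° ✓; |JA| = 16.80 ✓; ∠JAZ = 67.00° ✓; |AZ| = 22.00 ✓; ∠(AZ, ZW) = 90.00° ✓; |ZW| = 29.20 ✓; ∠ZWN = 125.6° ✓; |WN| = 15.30 ✓; ∠WNM = 93.00° ✓; |NM| = 22.60 ✗.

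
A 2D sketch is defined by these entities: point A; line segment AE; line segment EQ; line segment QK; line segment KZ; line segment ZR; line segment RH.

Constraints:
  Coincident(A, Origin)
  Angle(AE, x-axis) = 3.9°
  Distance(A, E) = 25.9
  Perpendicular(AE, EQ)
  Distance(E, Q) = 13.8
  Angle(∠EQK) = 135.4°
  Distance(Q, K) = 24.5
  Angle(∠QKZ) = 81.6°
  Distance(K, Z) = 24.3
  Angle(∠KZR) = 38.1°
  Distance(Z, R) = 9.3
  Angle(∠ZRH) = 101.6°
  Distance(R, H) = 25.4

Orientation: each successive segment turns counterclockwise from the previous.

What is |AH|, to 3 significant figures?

39.6

A is at the origin; AE runs at 3.9° with length 25.9, so E = (25.8, 1.76). AE ⟂ EQ, so EQ runs at 93.9°; with |EQ| = 13.8, Q = (24.9, 15.5). ∠EQK = 135.4° gives QK at 138° from the x-axis; with |QK| = 24.5, K = (6.55, 31.8). ∠QKZ = 81.6° gives KZ at -123° from the x-axis; with |KZ| = 24.3, Z = (-6.72, 11.4). ∠KZR = 38.1° gives ZR at 18.8° from the x-axis; with |ZR| = 9.3, R = (2.09, 14.4). ∠ZRH = 101.6° gives RH at 97.2° from the x-axis; with |RH| = 25.4, H = (-1.10, 39.6). Then |AH| = |H − A| = 39.6.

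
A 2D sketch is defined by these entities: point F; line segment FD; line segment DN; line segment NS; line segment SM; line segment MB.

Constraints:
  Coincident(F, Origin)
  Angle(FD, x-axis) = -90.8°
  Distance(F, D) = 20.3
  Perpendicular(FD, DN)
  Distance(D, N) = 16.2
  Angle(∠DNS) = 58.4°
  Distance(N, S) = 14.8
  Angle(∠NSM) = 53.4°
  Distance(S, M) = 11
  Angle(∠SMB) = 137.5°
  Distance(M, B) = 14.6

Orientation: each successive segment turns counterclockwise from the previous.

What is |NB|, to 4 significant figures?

13.10

F is at the origin; FD runs at -90.8° with length 20.3, so D = (-0.2834, -20.30). FD ⟂ DN, so DN runs at -0.8000°; with |DN| = 16.2, N = (15.91, -20.52). ∠DNS = 58.4° gives NS at 120.8° from the x-axis; with |NS| = 14.8, S = (8.337, -7.812). ∠NSM = 53.4° gives SM at -112.6° from the x-axis; with |SM| = 11.0, M = (4.110, -17.97). ∠SMB = 137.5° gives MB at -70.10° from the x-axis; with |MB| = 14.6, B = (9.079, -31.70). Then |NB| = |B − N| = 13.10.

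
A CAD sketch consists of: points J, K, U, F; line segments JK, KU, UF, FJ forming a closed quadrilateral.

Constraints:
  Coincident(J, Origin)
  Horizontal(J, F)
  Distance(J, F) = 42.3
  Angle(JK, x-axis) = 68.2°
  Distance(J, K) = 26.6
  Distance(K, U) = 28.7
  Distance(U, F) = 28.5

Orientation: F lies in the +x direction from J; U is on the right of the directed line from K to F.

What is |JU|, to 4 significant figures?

14.52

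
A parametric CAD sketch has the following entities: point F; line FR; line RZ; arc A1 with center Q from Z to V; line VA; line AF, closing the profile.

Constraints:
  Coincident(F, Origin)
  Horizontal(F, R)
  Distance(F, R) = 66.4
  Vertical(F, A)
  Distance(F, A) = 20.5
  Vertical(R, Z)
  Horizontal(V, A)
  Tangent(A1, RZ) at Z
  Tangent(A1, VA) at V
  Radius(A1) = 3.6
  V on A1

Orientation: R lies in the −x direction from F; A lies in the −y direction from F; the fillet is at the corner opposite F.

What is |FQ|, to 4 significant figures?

65.03

FA is vertical with |FA| = 20.5 and A on the −y side, so A = (0.000, -20.50). The virtual corner opposite F is at (-66.40, -20.50). Tangency of A1 to RZ means the radius QZ is perpendicular to RZ and A1 meets VA tangentially, so QV is at right angles to VA, with radius 3.6, so the center Q sits 3.6 in from both sides at Q = (-62.80, -16.90). Then |FQ| = |Q − F| = 65.03.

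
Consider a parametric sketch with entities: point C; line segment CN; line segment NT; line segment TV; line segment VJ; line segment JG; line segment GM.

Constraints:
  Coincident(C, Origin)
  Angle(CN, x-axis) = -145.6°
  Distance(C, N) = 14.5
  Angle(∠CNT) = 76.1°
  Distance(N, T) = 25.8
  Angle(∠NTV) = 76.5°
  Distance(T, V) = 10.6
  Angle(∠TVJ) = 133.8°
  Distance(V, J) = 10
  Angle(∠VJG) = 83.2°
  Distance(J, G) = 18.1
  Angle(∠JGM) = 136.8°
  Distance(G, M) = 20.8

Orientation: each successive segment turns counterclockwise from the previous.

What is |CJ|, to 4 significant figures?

11.28

∠NTV = 76.5° gives TV at 61.80° from the x-axis; with |TV| = 10.6, V = (12.31, -16.01). ∠TVJ = 133.8° gives VJ at 108.0° from the x-axis; with |VJ| = 10.0, J = (9.218, -6.503). Then |CJ| = |J − C| = 11.28.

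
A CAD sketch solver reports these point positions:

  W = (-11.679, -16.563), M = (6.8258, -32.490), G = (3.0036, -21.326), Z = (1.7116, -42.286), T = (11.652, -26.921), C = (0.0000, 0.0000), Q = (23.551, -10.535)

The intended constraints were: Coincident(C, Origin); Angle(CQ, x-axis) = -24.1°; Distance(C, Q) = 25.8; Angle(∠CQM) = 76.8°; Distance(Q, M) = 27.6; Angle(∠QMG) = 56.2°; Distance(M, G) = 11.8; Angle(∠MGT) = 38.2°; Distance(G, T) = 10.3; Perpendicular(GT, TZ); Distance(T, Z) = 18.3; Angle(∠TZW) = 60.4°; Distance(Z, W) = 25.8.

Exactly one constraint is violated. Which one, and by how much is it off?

Distance(Z, W) = 25.8 — off by 3.20.

C = (0.00, 0.00) ✓; CQ at -24.10° ✓; |CQ| = 25.80 ✓; ∠CQM = 76.80° ✓; |QM| = 27.60 ✓; ∠QMG = 56.20° ✓; |MG| = 11.80 ✓; ∠MGT = 38.20° ✓; |GT| = 10.30 ✓; ∠(GT, TZ) = 90.00° ✓; |TZ| = 18.30 ✓; ∠TZW = 60.40° ✓; |ZW| = 29.00 ✗.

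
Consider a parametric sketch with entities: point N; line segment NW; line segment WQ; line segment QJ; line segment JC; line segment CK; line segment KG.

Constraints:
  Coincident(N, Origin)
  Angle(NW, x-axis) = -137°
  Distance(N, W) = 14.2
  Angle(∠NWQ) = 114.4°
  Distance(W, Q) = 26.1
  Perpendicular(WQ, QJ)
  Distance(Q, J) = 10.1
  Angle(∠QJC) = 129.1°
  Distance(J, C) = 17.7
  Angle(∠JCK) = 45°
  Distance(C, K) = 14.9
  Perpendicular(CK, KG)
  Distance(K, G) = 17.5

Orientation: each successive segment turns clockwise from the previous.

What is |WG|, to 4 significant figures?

32.37

N is at the origin; NW runs at -137.0° with length 14.2, so W = (-10.39, -9.684). ∠NWQ = 114.4° gives WQ at 157.4° from the x-axis; with |WQ| = 26.1, Q = (-34.48, 0.3457). The perpendicularity gives QJ at right angles to WQ, so QJ runs at 67.40°; with |QJ| = 10.1, J = (-30.60, 9.670). ∠QJC = 129.1° gives JC at 16.50° from the x-axis; with |JC| = 17.7, C = (-13.63, 14.70). ∠JCK = 45.0° gives CK at -118.5° from the x-axis; with |CK| = 14.9, K = (-20.74, 1.603). CK ⟂ KG, so KG runs at 151.5°; with |KG| = 17.5, G = (-36.12, 9.953). Then |WG| = |G − W| = 32.37.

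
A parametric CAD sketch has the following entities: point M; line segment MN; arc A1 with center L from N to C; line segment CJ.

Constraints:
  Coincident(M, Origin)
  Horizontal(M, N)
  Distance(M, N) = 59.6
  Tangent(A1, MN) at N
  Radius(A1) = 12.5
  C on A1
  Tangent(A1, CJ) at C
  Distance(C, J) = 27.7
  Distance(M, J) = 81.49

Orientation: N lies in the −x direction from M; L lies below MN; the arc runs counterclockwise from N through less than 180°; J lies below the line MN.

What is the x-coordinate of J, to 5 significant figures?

-70.502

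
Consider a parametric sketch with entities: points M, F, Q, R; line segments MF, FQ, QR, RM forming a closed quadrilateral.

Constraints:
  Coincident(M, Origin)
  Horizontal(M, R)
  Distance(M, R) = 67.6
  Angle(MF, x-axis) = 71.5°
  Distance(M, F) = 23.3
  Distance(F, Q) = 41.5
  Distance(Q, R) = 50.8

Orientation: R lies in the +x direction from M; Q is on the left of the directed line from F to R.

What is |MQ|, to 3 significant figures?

61.3

Checks: |FQ| = 41.50 ✓; |QR| = 50.80 ✓.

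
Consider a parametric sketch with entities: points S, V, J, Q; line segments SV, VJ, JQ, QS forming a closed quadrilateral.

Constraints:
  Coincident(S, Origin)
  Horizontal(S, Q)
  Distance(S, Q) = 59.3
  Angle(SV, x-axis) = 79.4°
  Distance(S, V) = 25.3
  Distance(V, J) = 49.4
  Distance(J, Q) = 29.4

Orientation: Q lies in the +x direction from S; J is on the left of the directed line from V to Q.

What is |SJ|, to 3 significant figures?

61.1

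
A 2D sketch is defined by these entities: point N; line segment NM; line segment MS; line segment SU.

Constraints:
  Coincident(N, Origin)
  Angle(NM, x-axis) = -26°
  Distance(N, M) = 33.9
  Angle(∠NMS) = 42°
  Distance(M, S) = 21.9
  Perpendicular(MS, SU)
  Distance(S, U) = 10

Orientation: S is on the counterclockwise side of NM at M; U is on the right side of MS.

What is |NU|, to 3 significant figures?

32.8

∠NMS = 42.0°, so MS runs at -26.0° + (180° − 42.0°) = 112° from the x-axis; with |MS| = 21.9, S = M + 21.9·(cos 112°, sin 112°) = (22.3, 5.44). MS ⟂ SU; with |SU| = 10.0 on the right of MS, U = S + 10.0·(0.927, 0.375) = (31.5, 9.19). Then |NU| = |U − N| = 32.8.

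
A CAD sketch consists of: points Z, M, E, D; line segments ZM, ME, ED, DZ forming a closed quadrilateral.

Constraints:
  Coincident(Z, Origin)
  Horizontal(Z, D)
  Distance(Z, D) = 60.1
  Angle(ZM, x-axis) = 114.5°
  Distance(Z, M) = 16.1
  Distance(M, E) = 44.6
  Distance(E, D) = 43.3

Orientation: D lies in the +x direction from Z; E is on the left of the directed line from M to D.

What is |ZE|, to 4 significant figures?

47.78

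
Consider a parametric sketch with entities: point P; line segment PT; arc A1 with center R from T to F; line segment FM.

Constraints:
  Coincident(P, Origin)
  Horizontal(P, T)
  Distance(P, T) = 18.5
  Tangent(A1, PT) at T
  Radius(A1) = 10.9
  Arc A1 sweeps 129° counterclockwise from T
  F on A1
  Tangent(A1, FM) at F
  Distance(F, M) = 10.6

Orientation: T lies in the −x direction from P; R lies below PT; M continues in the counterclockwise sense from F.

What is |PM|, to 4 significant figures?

32.98

P is at the origin; P and T share the same y with |PT| = 18.5 and T on the −x side, so T = (-18.50, 0.000). A1 meets PT tangentially, so RT is at right angles to PT, so R = T + (0, -10.9) = (-18.50, -10.90). On A1, T sits at bearing 90° from R; a 129° counterclockwise sweep puts F at bearing 219°, so F = R + 10.9·(cos 219°, sin 219°) = (-26.97, -17.76). Tangency of A1 to FM means the radius RF is perpendicular to FM, so FM runs along (−sin 219°, cos 219°); with |FM| = 10.6, M = (-20.30, -26.00). Then |PM| = |M − P| = 32.98.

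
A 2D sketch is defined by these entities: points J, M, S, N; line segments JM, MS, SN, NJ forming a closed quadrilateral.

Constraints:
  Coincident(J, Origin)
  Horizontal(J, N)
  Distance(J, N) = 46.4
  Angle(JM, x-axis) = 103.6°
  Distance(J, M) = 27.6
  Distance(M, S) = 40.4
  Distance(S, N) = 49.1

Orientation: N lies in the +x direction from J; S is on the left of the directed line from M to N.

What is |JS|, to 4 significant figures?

54.39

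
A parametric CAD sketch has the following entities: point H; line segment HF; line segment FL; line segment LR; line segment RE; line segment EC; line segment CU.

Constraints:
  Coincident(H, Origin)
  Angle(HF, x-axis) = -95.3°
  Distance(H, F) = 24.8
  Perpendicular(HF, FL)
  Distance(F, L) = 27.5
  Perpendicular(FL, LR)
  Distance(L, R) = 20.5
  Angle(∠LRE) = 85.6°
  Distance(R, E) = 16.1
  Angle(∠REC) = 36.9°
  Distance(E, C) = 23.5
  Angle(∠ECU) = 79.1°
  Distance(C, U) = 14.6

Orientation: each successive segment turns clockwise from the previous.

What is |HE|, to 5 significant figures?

12.715

H is at the origin; HF runs at -95.3° with length 24.8, so F = (-2.2908, -24.694). HF is perpendicular to FL, so FL runs at 174.70°; with |FL| = 27.5, L = (-29.673, -22.154). FL ⟂ LR, so LR runs at 84.700°; with |LR| = 20.5, R = (-27.780, -1.7414). ∠LRE = 85.6° gives RE at -9.7000° from the x-axis; with |RE| = 16.1, E = (-11.910, -4.4541). Then |HE| = |E − H| = 12.715.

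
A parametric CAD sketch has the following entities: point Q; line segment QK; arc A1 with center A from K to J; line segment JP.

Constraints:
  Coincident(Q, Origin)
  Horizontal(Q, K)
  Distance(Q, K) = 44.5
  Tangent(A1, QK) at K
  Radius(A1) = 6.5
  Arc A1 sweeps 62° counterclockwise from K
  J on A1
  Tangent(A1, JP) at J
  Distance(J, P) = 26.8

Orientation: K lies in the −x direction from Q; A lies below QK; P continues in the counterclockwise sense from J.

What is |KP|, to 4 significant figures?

32.72

Q is at the origin; Q and K share the same y with |QK| = 44.5 and K on the −x side, so K = (-44.50, 0.000). Since A1 is tangent to QK there, AK ⟂ QK, so A = K + (0, -6.5) = (-44.50, -6.500). On A1, K sits at bearing 90° from A; a 62° counterclockwise sweep puts J at bearing 152°, so J = A + 6.5·(cos 152°, sin 152°) = (-50.24, -3.448). Tangency of A1 to JP means the radius AJ is perpendicular to JP, so JP runs along (−sin 152°, cos 152°); with |JP| = 26.8, P = (-62.82, -27.11). Then |KP| = |P − K| = 32.72.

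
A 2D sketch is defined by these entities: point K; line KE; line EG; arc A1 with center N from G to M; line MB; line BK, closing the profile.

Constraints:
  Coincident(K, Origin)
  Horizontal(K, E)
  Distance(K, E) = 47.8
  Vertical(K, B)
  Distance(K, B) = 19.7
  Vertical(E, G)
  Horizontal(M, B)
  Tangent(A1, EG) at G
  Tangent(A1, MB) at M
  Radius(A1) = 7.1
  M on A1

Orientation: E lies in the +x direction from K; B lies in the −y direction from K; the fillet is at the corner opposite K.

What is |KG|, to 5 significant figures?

49.433

K is at the origin; K and E share the same y with |KE| = 47.8 and E on the +x side, so E = (47.800, 0.0000). KB is vertical with |KB| = 19.7 and B on the −y side, so B = (0.0000, -19.700). The virtual corner opposite K is at (47.800, -19.700). The tangent condition forces NG to be normal to EG and A1 meets MB tangentially, so NM is at right angles to MB, with radius 7.1, so the center N sits 7.1 in from both sides at N = (40.700, -12.600). That places the tangent points at G = (47.800, -12.600) on EG and M = (40.700, -19.700) on MB. Then |KG| = |G − K| = 49.433.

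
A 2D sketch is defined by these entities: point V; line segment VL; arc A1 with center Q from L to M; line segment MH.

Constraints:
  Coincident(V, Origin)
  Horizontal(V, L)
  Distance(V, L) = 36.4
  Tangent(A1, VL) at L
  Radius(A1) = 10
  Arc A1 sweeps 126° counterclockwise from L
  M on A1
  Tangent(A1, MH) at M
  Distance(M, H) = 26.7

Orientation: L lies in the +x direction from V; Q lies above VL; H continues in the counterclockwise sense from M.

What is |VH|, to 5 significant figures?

47.264

V is at the origin; VL is horizontal with |VL| = 36.4 and L on the +x side, so L = (36.400, 0.0000). The tangent condition forces QL to be normal to VL, so Q = L + (0, 10) = (36.400, 10.000). On A1, L sits at bearing -90° from Q; a 126° counterclockwise sweep puts M at bearing 36°, so M = Q + 10.0·(cos 36°, sin 36°) = (44.490, 15.878). Since A1 is tangent to MH there, QM ⟂ MH, so MH runs along (−sin 36°, cos 36°); with |MH| = 26.7, H = (28.796, 37.479). Then |VH| = |H − V| = 47.264.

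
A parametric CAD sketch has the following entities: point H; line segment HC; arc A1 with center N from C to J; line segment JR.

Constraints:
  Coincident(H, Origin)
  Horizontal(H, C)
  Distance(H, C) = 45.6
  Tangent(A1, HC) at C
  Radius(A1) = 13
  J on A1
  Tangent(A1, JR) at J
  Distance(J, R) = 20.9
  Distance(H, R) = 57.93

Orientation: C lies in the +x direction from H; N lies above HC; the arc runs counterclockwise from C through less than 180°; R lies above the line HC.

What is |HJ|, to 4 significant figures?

59.83

H is at the origin; H and C share the same y with |HC| = 45.6 and C on the +x side, so C = (45.60, 0.000). Tangency of A1 to HC means the radius NC is perpendicular to HC, so N = C + (0, 13) = (45.60, 13.00). Since NJ ⟂ JR (tangency), |NR| = √(13.0² + 20.9²) = 24.61 regardless of where J sits on A1. So R lies on both circle(H, 57.93) and circle(N, 24.61); the above-HC intersection is R = (44.10, 37.57). J is the foot of the tangent from R: J = (56.20, 20.53).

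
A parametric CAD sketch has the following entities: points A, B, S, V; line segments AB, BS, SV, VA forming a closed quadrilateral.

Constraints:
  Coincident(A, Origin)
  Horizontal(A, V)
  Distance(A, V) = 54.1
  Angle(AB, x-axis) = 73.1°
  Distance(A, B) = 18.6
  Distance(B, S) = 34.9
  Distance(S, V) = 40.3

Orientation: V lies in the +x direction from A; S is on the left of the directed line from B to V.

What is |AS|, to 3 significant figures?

50.2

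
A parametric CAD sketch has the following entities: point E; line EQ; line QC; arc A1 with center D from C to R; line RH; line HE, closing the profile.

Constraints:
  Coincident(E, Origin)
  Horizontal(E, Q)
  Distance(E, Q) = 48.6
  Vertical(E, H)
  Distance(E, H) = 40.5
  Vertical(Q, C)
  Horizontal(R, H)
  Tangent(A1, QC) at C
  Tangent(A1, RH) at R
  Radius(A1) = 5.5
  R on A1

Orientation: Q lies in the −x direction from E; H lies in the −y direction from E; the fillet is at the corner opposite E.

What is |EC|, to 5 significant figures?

59.891

E is at the origin; E and Q share the same y with |EQ| = 48.6 and Q on the −x side, so Q = (-48.600, 0.0000). E and H share the same x with |EH| = 40.5 and H on the −y side, so H = (0.0000, -40.500). The virtual corner opposite E is at (-48.600, -40.500). The tangent condition forces DC to be normal to QC and A1 meets RH tangentially, so DR is at right angles to RH, with radius 5.5, so the center D sits 5.5 in from both sides at D = (-43.100, -35.000). That places the tangent points at C = (-48.600, -35.000) on QC and R = (-43.100, -40.500) on RH. Then |EC| = |C − E| = 59.891.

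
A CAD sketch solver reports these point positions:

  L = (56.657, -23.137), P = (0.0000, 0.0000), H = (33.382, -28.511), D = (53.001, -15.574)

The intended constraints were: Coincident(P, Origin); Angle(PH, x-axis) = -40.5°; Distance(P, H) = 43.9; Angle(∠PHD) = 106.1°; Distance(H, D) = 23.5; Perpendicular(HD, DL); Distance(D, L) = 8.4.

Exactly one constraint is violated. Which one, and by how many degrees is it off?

Perpendicular(HD, DL) — off by 7.60°.

P = (0.00, 0.00) ✓; PH at -40.50° ✓; |PH| = 43.90 ✓; ∠PHD = 106.1° ✓; |HD| = 23.50 ✓; ∠(HD, DL) = 97.60° ✗; |DL| = 8.400 ✓.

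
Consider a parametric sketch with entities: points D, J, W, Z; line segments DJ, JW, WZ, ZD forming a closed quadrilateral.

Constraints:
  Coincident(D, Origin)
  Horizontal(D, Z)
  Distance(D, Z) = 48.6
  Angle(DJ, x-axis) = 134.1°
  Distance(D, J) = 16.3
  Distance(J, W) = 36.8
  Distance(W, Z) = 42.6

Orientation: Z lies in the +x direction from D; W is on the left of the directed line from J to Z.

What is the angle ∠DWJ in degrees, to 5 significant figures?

25.492°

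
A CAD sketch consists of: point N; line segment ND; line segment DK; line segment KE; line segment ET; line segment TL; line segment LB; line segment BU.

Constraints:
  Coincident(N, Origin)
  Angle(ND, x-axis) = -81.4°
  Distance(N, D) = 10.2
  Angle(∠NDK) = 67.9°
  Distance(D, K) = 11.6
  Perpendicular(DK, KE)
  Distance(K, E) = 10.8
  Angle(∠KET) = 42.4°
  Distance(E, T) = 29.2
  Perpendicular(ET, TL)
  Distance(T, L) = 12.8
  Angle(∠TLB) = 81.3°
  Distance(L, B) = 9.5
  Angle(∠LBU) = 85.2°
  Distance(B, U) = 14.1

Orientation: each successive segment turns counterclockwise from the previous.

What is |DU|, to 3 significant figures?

7.38

∠TLB = 81.3° gives LB at 87.0° from the x-axis; with |LB| = 9.5, B = (13.1, -16.6). ∠LBU = 85.2° gives BU at -178° from the x-axis; with |BU| = 14.1, U = (-0.998, -17.0). Then |DU| = |U − D| = 7.38.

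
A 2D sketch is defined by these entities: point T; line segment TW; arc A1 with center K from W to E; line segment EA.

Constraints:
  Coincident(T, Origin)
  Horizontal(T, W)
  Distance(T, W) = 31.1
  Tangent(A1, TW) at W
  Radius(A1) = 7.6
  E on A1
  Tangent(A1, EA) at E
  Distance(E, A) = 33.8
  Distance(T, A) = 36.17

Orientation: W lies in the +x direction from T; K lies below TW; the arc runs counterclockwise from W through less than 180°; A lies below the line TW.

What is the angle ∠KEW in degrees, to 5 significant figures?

57.738°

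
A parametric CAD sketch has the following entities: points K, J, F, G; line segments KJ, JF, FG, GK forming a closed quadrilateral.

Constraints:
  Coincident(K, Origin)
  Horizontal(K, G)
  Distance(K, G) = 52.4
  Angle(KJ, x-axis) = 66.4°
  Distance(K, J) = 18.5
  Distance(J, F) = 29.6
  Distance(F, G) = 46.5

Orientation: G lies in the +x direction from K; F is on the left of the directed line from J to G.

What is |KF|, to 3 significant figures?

47.5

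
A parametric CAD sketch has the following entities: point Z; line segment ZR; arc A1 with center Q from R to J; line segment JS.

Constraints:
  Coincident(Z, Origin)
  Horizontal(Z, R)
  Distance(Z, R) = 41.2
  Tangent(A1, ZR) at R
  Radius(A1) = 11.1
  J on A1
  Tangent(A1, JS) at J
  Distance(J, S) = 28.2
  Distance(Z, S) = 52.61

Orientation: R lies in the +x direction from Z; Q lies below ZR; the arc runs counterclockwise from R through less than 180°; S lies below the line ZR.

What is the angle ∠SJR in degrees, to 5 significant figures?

131.48°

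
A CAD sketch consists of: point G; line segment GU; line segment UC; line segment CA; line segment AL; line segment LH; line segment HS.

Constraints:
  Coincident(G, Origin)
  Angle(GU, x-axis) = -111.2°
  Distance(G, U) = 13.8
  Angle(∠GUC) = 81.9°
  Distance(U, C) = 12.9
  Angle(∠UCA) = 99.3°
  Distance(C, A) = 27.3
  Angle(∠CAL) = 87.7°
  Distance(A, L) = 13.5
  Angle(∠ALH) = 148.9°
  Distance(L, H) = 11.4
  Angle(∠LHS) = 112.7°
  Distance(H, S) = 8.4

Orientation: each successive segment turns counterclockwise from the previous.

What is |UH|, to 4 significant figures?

24.80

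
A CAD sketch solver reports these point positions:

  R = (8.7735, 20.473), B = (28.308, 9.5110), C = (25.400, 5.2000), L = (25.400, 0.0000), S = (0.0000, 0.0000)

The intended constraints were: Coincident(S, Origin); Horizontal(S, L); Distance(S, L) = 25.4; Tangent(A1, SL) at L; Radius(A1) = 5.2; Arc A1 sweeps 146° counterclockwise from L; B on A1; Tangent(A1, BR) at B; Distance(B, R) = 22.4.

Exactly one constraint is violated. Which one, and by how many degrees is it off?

Tangent(A1, BR) at B — off by 4.70°.

S = (0.00, 0.00) ✓; S.y = 0.00, L.y = 0.00 ✓; |SL| = 25.40 ✓; ∠(CL, LS) = 90.00° ✓; |CL| = 5.200 ✓; bearing(C→B) − bearing(C→L) = 146.0° ✓; |CB| = 5.200 ✓; ∠(CB, BR) = 85.30° ✗; |BR| = 22.40 ✓.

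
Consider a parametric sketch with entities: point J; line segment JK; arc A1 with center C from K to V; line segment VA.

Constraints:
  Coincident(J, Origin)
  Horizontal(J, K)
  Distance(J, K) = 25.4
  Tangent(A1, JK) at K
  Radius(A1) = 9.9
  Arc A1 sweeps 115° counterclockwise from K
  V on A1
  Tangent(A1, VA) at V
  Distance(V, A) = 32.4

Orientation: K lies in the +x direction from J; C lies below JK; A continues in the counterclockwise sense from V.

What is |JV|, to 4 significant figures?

21.64

The tangent condition forces CK to be normal to JK, so C = K + (0, -9.9) = (25.40, -9.900). On A1, K sits at bearing 90° from C; a 115° counterclockwise sweep puts V at bearing 205°, so V = C + 9.9·(cos 205°, sin 205°) = (16.43, -14.08). Then |JV| = |V − J| = 21.64.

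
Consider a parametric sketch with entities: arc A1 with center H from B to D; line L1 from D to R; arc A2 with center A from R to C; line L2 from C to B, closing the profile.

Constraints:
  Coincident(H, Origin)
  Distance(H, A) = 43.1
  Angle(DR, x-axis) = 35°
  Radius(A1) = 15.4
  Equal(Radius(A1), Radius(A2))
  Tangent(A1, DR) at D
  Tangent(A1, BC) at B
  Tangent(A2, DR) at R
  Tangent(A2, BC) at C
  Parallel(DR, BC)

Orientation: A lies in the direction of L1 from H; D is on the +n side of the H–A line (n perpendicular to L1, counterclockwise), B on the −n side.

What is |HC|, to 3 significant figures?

45.8

Tangency of A1 to both parallel lines with radius 15.4 puts D and B at H ± 15.4·n: D = (-8.83, 12.6), B = (8.83, -12.6). Equal radii place R and C the same way about A: R = A + 15.4·n = (26.5, 37.3), C = A − 15.4·n = (44.1, 12.1). Then |HC| = |C − H| = 45.8.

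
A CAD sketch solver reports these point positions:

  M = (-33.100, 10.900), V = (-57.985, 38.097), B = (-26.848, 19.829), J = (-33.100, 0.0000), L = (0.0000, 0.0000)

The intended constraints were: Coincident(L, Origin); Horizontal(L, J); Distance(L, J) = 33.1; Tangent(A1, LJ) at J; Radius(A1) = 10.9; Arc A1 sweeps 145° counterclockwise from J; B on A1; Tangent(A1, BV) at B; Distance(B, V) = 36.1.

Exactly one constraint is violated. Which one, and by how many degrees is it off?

Tangent(A1, BV) at B — off by 4.60°.

L = (0.00, 0.00) ✓; L.y = 0.00, J.y = 0.00 ✓; |LJ| = 33.10 ✓; ∠(MJ, JL) = 90.00° ✓; |MJ| = 10.90 ✓; bearing(M→B) − bearing(M→J) = 145.0° ✓; |MB| = 10.90 ✓; ∠(MB, BV) = 85.40° ✗; |BV| = 36.10 ✓.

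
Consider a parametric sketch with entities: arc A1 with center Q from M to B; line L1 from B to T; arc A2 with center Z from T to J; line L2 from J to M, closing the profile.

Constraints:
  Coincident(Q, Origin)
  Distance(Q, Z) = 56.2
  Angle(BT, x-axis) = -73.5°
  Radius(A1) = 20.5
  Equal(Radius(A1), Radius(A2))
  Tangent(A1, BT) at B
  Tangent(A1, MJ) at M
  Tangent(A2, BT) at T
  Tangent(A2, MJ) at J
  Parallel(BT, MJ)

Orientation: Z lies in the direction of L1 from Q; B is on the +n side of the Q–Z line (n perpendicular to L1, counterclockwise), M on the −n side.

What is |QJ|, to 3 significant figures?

59.8

The slot axis is L1's direction at -73.5°, so u = (cos -73.5°, sin -73.5°) = (0.284, -0.959) and n = (−sin -73.5°, cos -73.5°) = (0.959, 0.284). Q is at the origin and Z lies 56.2 along u from Q, so Z = 56.2·u = (16.0, -53.9). Tangency of A1 to both parallel lines with radius 20.5 puts B and M at Q ± 20.5·n: B = (19.7, 5.82), M = (-19.7, -5.82). Equal radii place T and J the same way about Z: T = Z + 20.5·n = (35.6, -48.1), J = Z − 20.5·n = (-3.69, -59.7). Then |QJ| = |J − Q| = 59.8.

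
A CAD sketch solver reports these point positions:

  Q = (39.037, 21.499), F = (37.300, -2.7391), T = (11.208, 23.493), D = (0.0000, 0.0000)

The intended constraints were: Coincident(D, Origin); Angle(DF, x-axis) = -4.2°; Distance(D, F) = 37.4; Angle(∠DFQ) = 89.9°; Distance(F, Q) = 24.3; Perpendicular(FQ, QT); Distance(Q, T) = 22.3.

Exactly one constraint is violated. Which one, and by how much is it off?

Distance(Q, T) = 22.3 — off by 5.60.

D = (0.00, 0.00) ✓; DF at -4.200° ✓; |DF| = 37.40 ✓; ∠DFQ = 89.90° ✓; |FQ| = 24.30 ✓; ∠(FQ, QT) = 90.00° ✓; |QT| = 27.90 ✗.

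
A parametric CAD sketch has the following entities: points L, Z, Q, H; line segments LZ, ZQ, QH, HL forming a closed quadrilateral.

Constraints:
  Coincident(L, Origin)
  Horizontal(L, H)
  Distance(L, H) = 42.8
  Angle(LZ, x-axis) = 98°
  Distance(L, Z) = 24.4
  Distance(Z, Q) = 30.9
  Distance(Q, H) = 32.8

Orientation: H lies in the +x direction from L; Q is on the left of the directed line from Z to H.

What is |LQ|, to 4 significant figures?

39.60

Checks: |ZQ| = 30.90 ✓; |QH| = 32.80 ✓.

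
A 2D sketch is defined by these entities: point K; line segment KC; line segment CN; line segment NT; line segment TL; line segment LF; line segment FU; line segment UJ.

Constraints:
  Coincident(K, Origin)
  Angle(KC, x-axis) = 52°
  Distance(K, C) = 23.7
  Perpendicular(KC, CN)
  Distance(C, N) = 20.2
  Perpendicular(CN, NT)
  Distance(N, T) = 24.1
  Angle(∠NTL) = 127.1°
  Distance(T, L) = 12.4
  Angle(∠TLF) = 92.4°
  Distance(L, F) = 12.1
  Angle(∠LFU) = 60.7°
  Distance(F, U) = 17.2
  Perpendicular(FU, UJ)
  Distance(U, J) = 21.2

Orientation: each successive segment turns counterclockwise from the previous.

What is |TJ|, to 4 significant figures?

16.26

K is at the origin; KC runs at 52.0° with length 23.7, so C = (14.59, 18.68). The perpendicularity gives CN at right angles to KC, so CN runs at 142.0°; with |CN| = 20.2, N = (-1.327, 31.11). The perpendicularity gives NT at right angles to CN, so NT runs at -128.0°; with |NT| = 24.1, T = (-16.16, 12.12). ∠NTL = 127.1° gives TL at -75.10° from the x-axis; with |TL| = 12.4, L = (-12.98, 0.1381). ∠TLF = 92.4° gives LF at 12.50° from the x-axis; with |LF| = 12.1, F = (-1.162, 2.757). ∠LFU = 60.7° gives FU at 131.8° from the x-axis; with |FU| = 17.2, U = (-12.63, 15.58). FU ⟂ UJ, so UJ runs at -138.2°; with |UJ| = 21.2, J = (-28.43, 1.449). Then |TJ| = |J − T| = 16.26.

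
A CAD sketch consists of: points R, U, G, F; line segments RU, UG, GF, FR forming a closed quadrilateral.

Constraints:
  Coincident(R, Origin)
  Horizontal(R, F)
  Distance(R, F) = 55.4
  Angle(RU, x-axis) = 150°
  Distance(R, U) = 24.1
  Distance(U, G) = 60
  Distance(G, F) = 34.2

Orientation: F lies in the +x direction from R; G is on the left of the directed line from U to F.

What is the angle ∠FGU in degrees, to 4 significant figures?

106.9°

R is at the origin; R and F share the same y with |RF| = 55.4 and F in +x, so F = (55.4, 0). RU runs at 150.0° with |RU| = 24.1, so U = (-20.87, 12.05). G is determined by |UG| = 60.0 and |GF| = 34.2 together: it lies at the intersection of circle(U, 60.0) and circle(F, 34.2). With |UF| = 77.22, the foot of the radical line on UF is 54.35 from U and the perpendicular offset is √(60.0² − 54.35²) = 25.43. Taking the left-of-UF solution: G = (36.78, 28.68).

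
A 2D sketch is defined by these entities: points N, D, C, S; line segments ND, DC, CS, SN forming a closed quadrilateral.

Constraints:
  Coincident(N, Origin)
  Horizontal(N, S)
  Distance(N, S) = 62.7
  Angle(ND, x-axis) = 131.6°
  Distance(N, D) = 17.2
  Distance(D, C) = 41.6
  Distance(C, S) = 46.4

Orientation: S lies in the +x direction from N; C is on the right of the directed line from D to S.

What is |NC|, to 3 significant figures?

24.5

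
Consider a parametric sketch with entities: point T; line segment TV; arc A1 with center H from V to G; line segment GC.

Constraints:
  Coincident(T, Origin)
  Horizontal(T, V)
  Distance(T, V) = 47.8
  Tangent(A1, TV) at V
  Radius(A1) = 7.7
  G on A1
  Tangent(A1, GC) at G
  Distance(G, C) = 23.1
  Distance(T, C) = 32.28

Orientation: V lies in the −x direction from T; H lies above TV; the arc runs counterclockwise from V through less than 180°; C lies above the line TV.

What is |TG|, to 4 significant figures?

42.34

T is at the origin; TV is horizontal with |TV| = 47.8 and V on the −x side, so V = (-47.80, 0.000). Tangency of A1 to TV means the radius HV is perpendicular to TV, so H = V + (0, 7.7) = (-47.80, 7.700). Since HG ⟂ GC (tangency), |HC| = √(7.7² + 23.1²) = 24.35 regardless of where G sits on A1. So C lies on both circle(T, 32.28) and circle(H, 24.35); the above-TV intersection is C = (-26.17, 18.89). G is the foot of the tangent from C: G = (-42.28, 2.332).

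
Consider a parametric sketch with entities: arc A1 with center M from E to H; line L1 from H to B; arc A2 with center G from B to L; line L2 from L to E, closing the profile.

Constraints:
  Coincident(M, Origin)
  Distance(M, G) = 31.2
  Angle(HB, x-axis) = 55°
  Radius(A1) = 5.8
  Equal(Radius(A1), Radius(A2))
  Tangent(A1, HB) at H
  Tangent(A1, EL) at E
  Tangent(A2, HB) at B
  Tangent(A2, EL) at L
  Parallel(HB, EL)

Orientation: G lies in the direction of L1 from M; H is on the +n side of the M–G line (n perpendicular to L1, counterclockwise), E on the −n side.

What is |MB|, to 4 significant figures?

31.73

Tangency of A1 to both parallel lines with radius 5.8 puts H and E at M ± 5.8·n: H = (-4.751, 3.327), E = (4.751, -3.327). Equal radii place B and L the same way about G: B = G + 5.8·n = (13.14, 28.88), L = G − 5.8·n = (22.65, 22.23). Then |MB| = |B − M| = 31.73.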